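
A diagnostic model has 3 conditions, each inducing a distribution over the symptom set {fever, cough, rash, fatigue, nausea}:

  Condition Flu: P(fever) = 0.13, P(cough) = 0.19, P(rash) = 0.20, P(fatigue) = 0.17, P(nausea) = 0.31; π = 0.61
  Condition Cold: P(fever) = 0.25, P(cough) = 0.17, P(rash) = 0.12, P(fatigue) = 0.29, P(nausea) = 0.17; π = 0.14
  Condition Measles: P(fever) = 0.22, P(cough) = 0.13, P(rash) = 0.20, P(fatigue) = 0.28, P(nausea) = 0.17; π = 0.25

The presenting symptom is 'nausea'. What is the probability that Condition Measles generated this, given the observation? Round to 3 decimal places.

The responsibility of component k is π_k f_k(x) divided by Σ_j π_j f_j(x).
Evaluate each component's likelihood at the observed value:
  p_Flu = 0.31
  p_Cold = 0.17
  p_Measles = 0.17
Prior × likelihood for each component:
  π_Flu·p_Flu = 0.61 × 0.31 = 0.1891
  π_Cold·p_Cold = 0.14 × 0.17 = 0.0238
  π_Measles·p_Measles = 0.25 × 0.17 = 0.0425
Evidence: 0.1891 + 0.0238 + 0.0425 = 0.2554
P(Condition Measles | 'nausea') = 0.0425 / 0.2554 ≈ 0.166

0.166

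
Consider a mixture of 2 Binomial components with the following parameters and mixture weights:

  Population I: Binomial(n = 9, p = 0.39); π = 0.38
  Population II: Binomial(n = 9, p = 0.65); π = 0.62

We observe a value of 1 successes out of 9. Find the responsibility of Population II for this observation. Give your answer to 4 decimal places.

The responsibility of component k is P(Z=k) f_k(x) divided by Σ_j P(Z=j) f_j(x).
Component likelihoods at x = 1 successes out of 9:
  f_I = C(9,1)·0.39^1·0.61^8 = 9·0.39·0.0191707 = 0.0672893
  f_II = C(9,1)·0.65^1·0.35^8 = 9·0.65·0.000225188 = 0.00131735
Weight by the priors:
  P(Z=I)·f_I = 0.38 × 0.0672893 = 0.0255699
  P(Z=II)·f_II = 0.62 × 0.00131735 = 0.000816755
Denominator: 0.0255699 + 0.000816755 = 0.0263867
P(Population II | 1 successes out of 9) ≈ 0.0310

0.0310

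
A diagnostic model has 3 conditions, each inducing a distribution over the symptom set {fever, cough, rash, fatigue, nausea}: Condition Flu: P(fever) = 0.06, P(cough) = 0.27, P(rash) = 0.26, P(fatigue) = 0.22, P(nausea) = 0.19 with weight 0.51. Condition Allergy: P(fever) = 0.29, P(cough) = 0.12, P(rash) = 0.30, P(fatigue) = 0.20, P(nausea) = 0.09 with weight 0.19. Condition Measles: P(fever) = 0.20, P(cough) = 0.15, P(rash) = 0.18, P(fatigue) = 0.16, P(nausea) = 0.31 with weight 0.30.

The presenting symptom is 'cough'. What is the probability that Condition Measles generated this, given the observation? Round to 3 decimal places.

0.219

The responsibility of component k is π_k f_k(x) divided by Σ_j π_j f_j(x).
Component likelihoods at x = 'cough':
  f_Flu = 0.27
  f_Allergy = 0.12
  f_Measles = 0.15
Unnormalised posteriors:
  π_Flu·f_Flu = 0.51 × 0.27 = 0.1377
  π_Allergy·f_Allergy = 0.19 × 0.12 = 0.0228
  π_Measles·f_Measles = 0.30 × 0.15 = 0.045
Marginal: 0.1377 + 0.0228 + 0.045 = 0.2055
Responsibility of Condition Measles: 0.045 / 0.2055 ≈ 0.219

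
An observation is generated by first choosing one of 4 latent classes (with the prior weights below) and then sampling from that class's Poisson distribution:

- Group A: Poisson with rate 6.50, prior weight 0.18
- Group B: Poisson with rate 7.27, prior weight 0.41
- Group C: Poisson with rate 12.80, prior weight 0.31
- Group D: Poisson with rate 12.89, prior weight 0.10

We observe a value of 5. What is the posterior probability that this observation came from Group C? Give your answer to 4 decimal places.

0.0316

The responsibility of component k is π_k f_k(x) divided by Σ_j π_j f_j(x).
Evaluate each component's likelihood at the observed value:
  L_A = 0.145369
  L_B = 0.117807
  L_C = 0.00790495
  L_D = 0.00748217
Weight by the priors:
  π_A·L_A = 0.18 × 0.145369 = 0.0261664
  π_B·L_B = 0.41 × 0.117807 = 0.0483007
  π_C·L_C = 0.31 × 0.00790495 = 0.00245054
  π_D·L_D = 0.10 × 0.00748217 = 0.000748217
Denominator: 0.0261664 + 0.0483007 + 0.00245054 + 0.000748217 = 0.0776659
P(Group C | x) ≈ 0.0316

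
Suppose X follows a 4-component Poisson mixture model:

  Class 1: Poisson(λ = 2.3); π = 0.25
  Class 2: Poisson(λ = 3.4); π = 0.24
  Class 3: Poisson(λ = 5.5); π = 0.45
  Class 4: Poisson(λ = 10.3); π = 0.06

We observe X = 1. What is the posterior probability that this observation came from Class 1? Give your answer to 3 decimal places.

By Bayes' theorem, P(k | x) = P(Z=k) f_k(x) / Σ_j P(Z=j) f_j(x).
Poisson probabilities:
  p_1 = 0.230595
  p_2 = 0.113469
  p_3 = 0.0224772
  p_4 = 0.000346421
Weight by the priors:
  P(Z=1)·p_1 = 0.25 × 0.230595 = 0.0576488
  P(Z=2)·p_2 = 0.24 × 0.113469 = 0.0272326
  P(Z=3)·p_3 = 0.45 × 0.0224772 = 0.0101148
  P(Z=4)·p_4 = 0.06 × 0.000346421 = 2.07853e-05
Evidence: 0.0576488 + 0.0272326 + 0.0101148 + 2.07853e-05 = 0.095017
Responsibility of Class 1: 0.0576488 / 0.095017 ≈ 0.607

0.607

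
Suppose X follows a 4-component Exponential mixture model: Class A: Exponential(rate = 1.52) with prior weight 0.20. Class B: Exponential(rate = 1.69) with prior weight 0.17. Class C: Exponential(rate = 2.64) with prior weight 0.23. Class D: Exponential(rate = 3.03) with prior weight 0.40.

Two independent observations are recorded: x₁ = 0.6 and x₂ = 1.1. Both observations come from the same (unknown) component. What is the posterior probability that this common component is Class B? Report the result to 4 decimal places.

P(component k | x) = π_k·f_k(x) / marginal(x), where marginal(x) = Σ_j π_j·f_j(x).
Since both observations come from the same component, the likelihood for component k is f_k(x₁)·f_k(x₂).
  f_A = [1.52·e^(−1.52·0.6) = 1.52·e^(−0.9120) = 0.610614] × [0.285564] = 0.174369
  f_B = [1.69·e^(−1.69·0.6) = 1.69·e^(−1.0140) = 0.613073] × [0.26335] = 0.161453
  f_C = [2.64·e^(−2.64·0.6) = 2.64·e^(−1.5840) = 0.541604] × [0.144681] = 0.07836
  f_D = [3.03·e^(−3.03·0.6) = 3.03·e^(−1.8180) = 0.491921] × [0.108128] = 0.0531905
Prior × likelihood for each component:
  π_A·f_A = 0.20 × 0.174369 = 0.0348739
  π_B·f_B = 0.17 × 0.161453 = 0.027447
  π_C·f_C = 0.23 × 0.07836 = 0.0180228
  π_D·f_D = 0.40 × 0.0531905 = 0.0212762
Evidence: 0.0348739 + 0.027447 + 0.0180228 + 0.0212762 = 0.10162
Responsibility of Class B: 0.027447 / 0.10162 ≈ 0.2701

0.2701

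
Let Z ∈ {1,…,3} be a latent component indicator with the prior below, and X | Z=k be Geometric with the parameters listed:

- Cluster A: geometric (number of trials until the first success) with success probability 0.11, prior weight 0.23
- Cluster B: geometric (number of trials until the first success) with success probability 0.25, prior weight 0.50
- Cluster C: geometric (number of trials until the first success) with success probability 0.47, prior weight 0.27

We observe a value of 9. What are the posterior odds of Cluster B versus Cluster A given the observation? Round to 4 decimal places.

1.2565

The posterior odds equal the prior odds times the likelihood ratio: (P(Z=i)/P(Z=j))·(f_i(x)/f_j(x)).
Evaluate each component's likelihood at the observed value:
  f_A = 0.0433025
  f_B = 0.0250282
  f_C = 0.00292621
0.0125141 / 0.00995957 ≈ 1.2565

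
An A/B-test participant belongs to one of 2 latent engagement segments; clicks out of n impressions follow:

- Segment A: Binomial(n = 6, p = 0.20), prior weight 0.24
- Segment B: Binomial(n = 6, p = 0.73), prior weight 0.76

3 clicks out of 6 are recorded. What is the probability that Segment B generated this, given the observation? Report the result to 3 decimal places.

Apply Bayes' rule: the posterior for each component is proportional to its prior times its likelihood at x.
Binomial probabilities:
  L_A = C(6,3)·0.20^3·0.80^3 = 20·0.008·0.512 = 0.08192
  L_B = C(6,3)·0.73^3·0.27^3 = 20·0.389017·0.019683 = 0.15314
Prior × likelihood for each component:
  π_A·L_A = 0.24 × 0.08192 = 0.0196608
  π_B·L_B = 0.76 × 0.15314 = 0.116387
Marginal: 0.0196608 + 0.116387 = 0.136048
P(Segment B | the observation) ≈ 0.855

0.855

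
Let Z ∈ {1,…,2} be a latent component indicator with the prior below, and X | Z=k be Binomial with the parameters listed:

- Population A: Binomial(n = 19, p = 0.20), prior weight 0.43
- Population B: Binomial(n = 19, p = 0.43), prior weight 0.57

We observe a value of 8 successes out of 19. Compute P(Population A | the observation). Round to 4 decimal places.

0.0644

Apply Bayes' rule: the posterior for each component is proportional to its prior times its likelihood at x.
Component likelihoods at x = 8 successes out of 19:
  L_A = C(19,8)·0.20^8·0.80^11 = 75582·2.56e-06·0.0858993 = 0.0166207
  L_B = C(19,8)·0.43^8·0.57^11 = 75582·0.00116882·0.00206359 = 0.182301
Multiply by the mixture weights:
  π_A·L_A = 0.43 × 0.0166207 = 0.00714688
  π_B·L_B = 0.57 × 0.182301 = 0.103912
Normaliser: 0.00714688 + 0.103912 = 0.111059
P(Population A | x) ≈ 0.0644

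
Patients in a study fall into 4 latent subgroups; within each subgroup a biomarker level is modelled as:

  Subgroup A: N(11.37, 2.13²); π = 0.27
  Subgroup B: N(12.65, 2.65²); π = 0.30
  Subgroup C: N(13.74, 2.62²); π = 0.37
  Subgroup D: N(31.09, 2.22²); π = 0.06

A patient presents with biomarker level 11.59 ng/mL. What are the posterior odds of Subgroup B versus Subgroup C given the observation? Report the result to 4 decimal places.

1.0362

The posterior odds equal the prior odds times the likelihood ratio: (π_i/π_j)·(f_i(x)/f_j(x)).
Normal densities:
  p_A = 0.1863
  p_B = 0.13897
  p_C = 0.108738
  p_D = 3.1666e-18
Posterior odds = (π_B·p_B) / (π_C·p_C) = (0.30·0.13897) / (0.37·0.108738) = 0.041691 / 0.0402331 ≈ 1.0362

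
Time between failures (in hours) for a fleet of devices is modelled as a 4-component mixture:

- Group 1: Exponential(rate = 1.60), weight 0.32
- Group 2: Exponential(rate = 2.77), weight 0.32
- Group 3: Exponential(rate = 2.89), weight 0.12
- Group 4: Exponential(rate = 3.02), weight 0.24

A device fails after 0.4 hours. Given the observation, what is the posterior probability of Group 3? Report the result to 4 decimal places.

By Bayes' theorem, P(k | x) = π_k f_k(x) / Σ_j π_j f_j(x).
Component likelihoods at x = 0.4 hours:
  f_1 = 0.843668
  f_2 = 0.914706
  f_3 = 0.909606
  f_4 = 0.902359
Weight by the priors:
  π_1·f_1 = 0.32 × 0.843668 = 0.269974
  π_2·f_2 = 0.32 × 0.914706 = 0.292706
  π_3·f_3 = 0.12 × 0.909606 = 0.109153
  π_4·f_4 = 0.24 × 0.902359 = 0.216566
Evidence: 0.269974 + 0.292706 + 0.109153 + 0.216566 = 0.888398
P(Group 3 | 0.4 hours) ≈ 0.1229

0.1229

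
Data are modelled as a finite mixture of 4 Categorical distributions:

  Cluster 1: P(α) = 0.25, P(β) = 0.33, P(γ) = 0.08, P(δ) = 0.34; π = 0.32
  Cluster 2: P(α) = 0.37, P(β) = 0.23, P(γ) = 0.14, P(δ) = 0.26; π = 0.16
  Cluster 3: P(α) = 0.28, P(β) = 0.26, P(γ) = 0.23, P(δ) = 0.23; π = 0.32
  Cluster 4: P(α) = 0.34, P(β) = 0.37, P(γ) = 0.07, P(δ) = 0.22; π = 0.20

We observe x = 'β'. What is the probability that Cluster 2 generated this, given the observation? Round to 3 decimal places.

The responsibility of component k is P(Z=k) f_k(x) divided by Σ_j P(Z=j) f_j(x).
Categorical probabilities:
  p_1 = P(β | comp) = 0.33
  p_2 = P(β | comp) = 0.23
  p_3 = P(β | comp) = 0.26
  p_4 = P(β | comp) = 0.37
Unnormalised posteriors:
  P(Z=1)·p_1 = 0.32 × 0.33 = 0.1056
  P(Z=2)·p_2 = 0.16 × 0.23 = 0.0368
  P(Z=3)·p_3 = 0.32 × 0.26 = 0.0832
  P(Z=4)·p_4 = 0.20 × 0.37 = 0.074
Normaliser: 0.1056 + 0.0368 + 0.0832 + 0.074 = 0.2996
So the posterior for Cluster 2 is 0.0368 / 0.2996 ≈ 0.123.

0.123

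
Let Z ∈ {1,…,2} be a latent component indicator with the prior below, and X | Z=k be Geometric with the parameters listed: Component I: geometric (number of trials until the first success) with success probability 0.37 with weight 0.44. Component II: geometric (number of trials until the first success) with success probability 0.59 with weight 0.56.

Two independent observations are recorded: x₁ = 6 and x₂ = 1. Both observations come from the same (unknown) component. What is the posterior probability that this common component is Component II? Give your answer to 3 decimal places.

Apply Bayes' rule: the posterior for each component is proportional to its prior times its likelihood at x.
Since both observations come from the same component, the likelihood for component k is f_k(x₁)·f_k(x₂).
  p_I = [0.0367202] × [0.37] = 0.0135865
  p_II = [0.00683552] × [0.59] = 0.00403295
Unnormalised posteriors:
  P(Z=I)·p_I = 0.44 × 0.0135865 = 0.00597804
  P(Z=II)·p_II = 0.56 × 0.00403295 = 0.00225845
Normaliser: 0.00597804 + 0.00225845 = 0.0082365
P(Component II | x₁, x₂) ≈ 0.274

0.274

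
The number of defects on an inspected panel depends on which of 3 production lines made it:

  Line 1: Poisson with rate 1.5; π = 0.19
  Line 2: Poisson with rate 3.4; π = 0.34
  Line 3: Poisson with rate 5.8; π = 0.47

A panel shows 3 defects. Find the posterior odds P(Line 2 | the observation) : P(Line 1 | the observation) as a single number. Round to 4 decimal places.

Only the two components matter; the odds are (P(Z=i) f_i(x)) / (P(Z=j) f_j(x)).
Evaluate each component's likelihood at the observed value:
  f_1 = e^(−1.5)·1.5^3/3! = 0.125511
  f_2 = e^(−3.4)·3.4^3/3! = 0.218617
  f_3 = e^(−5.8)·5.8^3/3! = 0.098452
Posterior odds = (P(Z=2)·f_2) / (P(Z=1)·f_1) = (0.34·0.218617) / (0.19·0.125511) = 0.0743298 / 0.023847 ≈ 3.1169

3.1169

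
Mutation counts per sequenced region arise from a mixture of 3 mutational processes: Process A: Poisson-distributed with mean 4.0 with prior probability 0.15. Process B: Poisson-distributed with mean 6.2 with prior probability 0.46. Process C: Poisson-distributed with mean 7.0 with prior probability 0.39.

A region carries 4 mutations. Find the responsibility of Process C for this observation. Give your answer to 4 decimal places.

0.2908

Posterior ∝ prior × likelihood, so P(k | x) ∝ w_k f_k(x); normalise over all components.
Component likelihoods at x = 4 mutations:
  L_A = e^(−4.0)·4.0^4/4! = 0.195367
  L_B = e^(−6.2)·6.2^4/4! = 0.124948
  L_C = e^(−7.0)·7.0^4/4! = 0.0912262
Weight by the priors:
  w_A·L_A = 0.15 × 0.195367 = 0.029305
  w_B·L_B = 0.46 × 0.124948 = 0.0574761
  w_C·L_C = 0.39 × 0.0912262 = 0.0355782
Denominator: 0.029305 + 0.0574761 + 0.0355782 = 0.122359
P(Process C | the observation) = 0.0355782 / 0.122359 ≈ 0.2908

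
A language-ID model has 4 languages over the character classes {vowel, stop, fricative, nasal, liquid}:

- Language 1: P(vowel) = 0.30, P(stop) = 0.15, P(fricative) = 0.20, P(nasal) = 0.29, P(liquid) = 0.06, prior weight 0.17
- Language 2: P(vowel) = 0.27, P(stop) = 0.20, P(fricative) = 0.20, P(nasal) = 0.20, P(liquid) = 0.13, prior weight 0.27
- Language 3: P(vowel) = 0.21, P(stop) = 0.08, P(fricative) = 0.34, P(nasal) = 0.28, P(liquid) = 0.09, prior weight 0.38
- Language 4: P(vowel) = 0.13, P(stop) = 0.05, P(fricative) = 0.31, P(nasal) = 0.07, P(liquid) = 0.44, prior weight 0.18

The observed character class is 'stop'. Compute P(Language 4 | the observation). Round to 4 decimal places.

0.0757

The responsibility of component k is P(Z=k) f_k(x) divided by Σ_j P(Z=j) f_j(x).
Component likelihoods at x = 'stop':
  L_1 = P(stop | comp) = 0.15
  L_2 = P(stop | comp) = 0.20
  L_3 = P(stop | comp) = 0.08
  L_4 = P(stop | comp) = 0.05
Prior × likelihood for each component:
  P(Z=1)·L_1 = 0.17 × 0.15 = 0.0255
  P(Z=2)·L_2 = 0.27 × 0.2 = 0.054
  P(Z=3)·L_3 = 0.38 × 0.08 = 0.0304
  P(Z=4)·L_4 = 0.18 × 0.05 = 0.009
Denominator: 0.0255 + 0.054 + 0.0304 + 0.009 = 0.1189
So the posterior for Language 4 is 0.009 / 0.1189 ≈ 0.0757.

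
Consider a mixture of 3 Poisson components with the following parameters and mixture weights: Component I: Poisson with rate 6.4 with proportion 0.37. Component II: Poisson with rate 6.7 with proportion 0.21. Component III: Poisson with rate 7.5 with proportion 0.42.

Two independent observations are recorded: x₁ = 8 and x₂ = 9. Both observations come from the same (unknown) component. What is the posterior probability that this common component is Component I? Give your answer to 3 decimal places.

0.282

By Bayes' theorem, P(k | x) = π_k f_k(x) / Σ_j π_j f_j(x).
Since both observations come from the same component, the likelihood for component k is f_k(x₁)·f_k(x₂).
  L_I = [0.115994] × [0.0824844] = 0.00956768
  L_II = [0.123967] × [0.0922863] = 0.0114404
  L_III = [0.137329] × [0.11444] = 0.015716
Unnormalised posteriors:
  π_I·L_I = 0.37 × 0.00956768 = 0.00354004
  π_II·L_II = 0.21 × 0.0114404 = 0.00240249
  π_III·L_III = 0.42 × 0.015716 = 0.0066007
Marginal: 0.00354004 + 0.00240249 + 0.0066007 = 0.0125432
Responsibility of Component I: 0.00354004 / 0.0125432 ≈ 0.282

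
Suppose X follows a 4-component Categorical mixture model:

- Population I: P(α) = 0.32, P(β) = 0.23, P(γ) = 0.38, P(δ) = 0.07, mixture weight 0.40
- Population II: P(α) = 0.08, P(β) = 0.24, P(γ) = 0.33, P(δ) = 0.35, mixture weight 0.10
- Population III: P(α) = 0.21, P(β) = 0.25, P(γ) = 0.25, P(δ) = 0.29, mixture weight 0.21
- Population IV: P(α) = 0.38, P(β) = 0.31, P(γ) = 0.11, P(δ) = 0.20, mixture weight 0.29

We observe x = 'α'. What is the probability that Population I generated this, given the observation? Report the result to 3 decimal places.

P(component k | x) = w_k·f_k(x) / marginal(x), where marginal(x) = Σ_j w_j·f_j(x).
Evaluate each component's likelihood at the observed value:
  f_I = P(α | comp) = 0.32
  f_II = P(α | comp) = 0.08
  f_III = P(α | comp) = 0.21
  f_IV = P(α | comp) = 0.38
Multiply by the mixture weights:
  w_I·f_I = 0.40 × 0.32 = 0.128
  w_II·f_II = 0.10 × 0.08 = 0.008
  w_III·f_III = 0.21 × 0.21 = 0.0441
  w_IV·f_IV = 0.29 × 0.38 = 0.1102
Evidence: 0.128 + 0.008 + 0.0441 + 0.1102 = 0.2903
Responsibility of Population I: 0.128 / 0.2903 ≈ 0.441

0.441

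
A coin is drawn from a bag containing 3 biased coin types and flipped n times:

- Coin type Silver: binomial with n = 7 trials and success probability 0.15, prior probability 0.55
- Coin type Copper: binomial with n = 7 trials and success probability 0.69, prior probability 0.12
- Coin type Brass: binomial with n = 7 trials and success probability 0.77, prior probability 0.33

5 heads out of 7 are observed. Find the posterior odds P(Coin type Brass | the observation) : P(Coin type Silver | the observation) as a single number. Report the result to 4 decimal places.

Posterior odds = (P(Z=i) f_i(x)) / (P(Z=j) f_j(x)); the normalising sum cancels.
Binomial probabilities:
  f_Silver = 0.00115216
  f_Copper = 0.315637
  f_Brass = 0.300697
0.0992299 / 0.000633689 ≈ 156.5909

156.5909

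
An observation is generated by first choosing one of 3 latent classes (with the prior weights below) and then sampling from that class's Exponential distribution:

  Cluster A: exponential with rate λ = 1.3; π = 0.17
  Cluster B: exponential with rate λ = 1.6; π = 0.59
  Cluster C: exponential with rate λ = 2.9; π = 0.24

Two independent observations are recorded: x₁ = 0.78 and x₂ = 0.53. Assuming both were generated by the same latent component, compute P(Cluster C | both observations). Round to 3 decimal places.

Posterior ∝ prior × likelihood, so P(k | x) ∝ π_k f_k(x); normalise over all components.
Since both observations come from the same component, the likelihood for component k is f_k(x₁)·f_k(x₂).
  L_A = [1.3·e^(−1.3·0.78) = 1.3·e^(−1.0140) = 0.471595] × [0.652701] = 0.30781
  L_B = [1.6·e^(−1.6·0.78) = 1.6·e^(−1.2480) = 0.459325] × [0.685233] = 0.314745
  L_C = [2.9·e^(−2.9·0.78) = 2.9·e^(−2.2620) = 0.302012] × [0.623573] = 0.188326
Unnormalised posteriors:
  π_A·L_A = 0.17 × 0.30781 = 0.0523278
  π_B·L_B = 0.59 × 0.314745 = 0.1857
  π_C·L_C = 0.24 × 0.188326 = 0.0451983
Normaliser: 0.0523278 + 0.1857 + 0.0451983 = 0.283226
Responsibility of Cluster C: 0.0451983 / 0.283226 ≈ 0.160

0.160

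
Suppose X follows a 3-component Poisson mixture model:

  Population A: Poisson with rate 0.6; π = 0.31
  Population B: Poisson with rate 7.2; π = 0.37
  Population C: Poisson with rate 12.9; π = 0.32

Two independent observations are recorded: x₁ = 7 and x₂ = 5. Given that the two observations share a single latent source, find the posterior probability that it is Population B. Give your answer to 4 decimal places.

0.9895

P(component k | x) = w_k·f_k(x) / marginal(x), where marginal(x) = Σ_j w_j·f_j(x).
Since both observations come from the same component, the likelihood for component k is f_k(x₁)·f_k(x₂).
  L_A = [e^(−0.6)·0.6^7/7! = 3.04826e-06] × [0.00035563] = 1.08405e-09
  L_B = [e^(−7.2)·7.2^7/7! = 0.148586] × [0.120382] = 0.017887
  L_C = [e^(−12.9)·12.9^7/7! = 0.0294645] × [0.0074365] = 0.000219112
Unnormalised posteriors:
  w_A·L_A = 0.31 × 1.08405e-09 = 3.36056e-10
  w_B·L_B = 0.37 × 0.017887 = 0.00661819
  w_C·L_C = 0.32 × 0.000219112 = 7.0116e-05
Normaliser: 3.36056e-10 + 0.00661819 + 7.0116e-05 = 0.00668831
P(Population B | data) ≈ 0.9895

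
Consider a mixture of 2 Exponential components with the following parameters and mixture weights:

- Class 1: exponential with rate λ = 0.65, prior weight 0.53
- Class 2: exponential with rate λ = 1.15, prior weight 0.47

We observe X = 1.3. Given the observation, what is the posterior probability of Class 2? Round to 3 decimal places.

0.450

P(component k | x) = w_k·f_k(x) / marginal(x), where marginal(x) = Σ_j w_j·f_j(x).
Component likelihoods at x = 1.3:
  L_1 = 0.65·e^(−0.65·1.3) = 0.65·e^(−0.8450) = 0.279212
  L_2 = 1.15·e^(−1.15·1.3) = 1.15·e^(−1.4950) = 0.257886
Weight by the priors:
  w_1·L_1 = 0.53 × 0.279212 = 0.147983
  w_2·L_2 = 0.47 × 0.257886 = 0.121206
Marginal: 0.147983 + 0.121206 = 0.269189
So the posterior for Class 2 is 0.121206 / 0.269189 ≈ 0.450.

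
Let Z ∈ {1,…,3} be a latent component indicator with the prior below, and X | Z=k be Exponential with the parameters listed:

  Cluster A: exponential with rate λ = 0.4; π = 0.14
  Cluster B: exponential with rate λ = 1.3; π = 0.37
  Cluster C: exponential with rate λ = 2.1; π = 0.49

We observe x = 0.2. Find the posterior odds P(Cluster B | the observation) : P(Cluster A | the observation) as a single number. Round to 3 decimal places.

7.174

Only the two components matter; the odds are (π_i f_i(x)) / (π_j f_j(x)).
Evaluate each component's likelihood at the observed value:
  L_A = 0.369247
  L_B = 1.00237
  L_C = 1.3798
Posterior odds = (π_B·L_B) / (π_A·L_A) = (0.37·1.00237) / (0.14·0.369247) = 0.370876 / 0.0516945 ≈ 7.174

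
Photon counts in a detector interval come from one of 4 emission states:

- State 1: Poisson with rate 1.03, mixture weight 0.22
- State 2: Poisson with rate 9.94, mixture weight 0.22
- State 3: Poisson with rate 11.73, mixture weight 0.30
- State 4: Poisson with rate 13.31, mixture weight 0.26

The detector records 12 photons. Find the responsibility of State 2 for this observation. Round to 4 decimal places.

0.2493

Posterior ∝ prior × likelihood, so P(k | x) ∝ P(Z=k) f_k(x); normalise over all components.
Evaluate each component's likelihood at the observed value:
  f_1 = 1.06264e-09
  f_2 = 0.0936295
  f_3 = 0.114016
  f_4 = 0.106989
Weight by the priors:
  P(Z=1)·f_1 = 0.22 × 1.06264e-09 = 2.33781e-10
  P(Z=2)·f_2 = 0.22 × 0.0936295 = 0.0205985
  P(Z=3)·f_3 = 0.30 × 0.114016 = 0.0342047
  P(Z=4)·f_4 = 0.26 × 0.106989 = 0.0278172
Marginal: 2.33781e-10 + 0.0205985 + 0.0342047 + 0.0278172 = 0.0826204
Responsibility of State 2: 0.0205985 / 0.0826204 ≈ 0.2493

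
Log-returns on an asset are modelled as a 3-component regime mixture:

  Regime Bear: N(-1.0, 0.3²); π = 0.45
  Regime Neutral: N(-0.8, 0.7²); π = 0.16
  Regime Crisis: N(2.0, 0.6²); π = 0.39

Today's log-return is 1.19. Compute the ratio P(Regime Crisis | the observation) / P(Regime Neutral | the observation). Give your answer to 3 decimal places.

65.026

Only the two components matter; the odds are (w_i f_i(x)) / (w_j f_j(x)).
Normal densities:
  L_Bear = (1/(0.3·√(2π)))·exp(−(1.19−-1.0)²/(2·0.3²)) = 1.329808·exp(-26.64500) = 3.56461e-12
  L_Neutral = (1/(0.7·√(2π)))·exp(−(1.19−-0.8)²/(2·0.7²)) = 0.569918·exp(-4.04092) = 0.0100199
  L_Crisis = (1/(0.6·√(2π)))·exp(−(1.19−2.0)²/(2·0.6²)) = 0.664904·exp(-0.91125) = 0.267306
Posterior odds = (w_Crisis·L_Crisis) / (w_Neutral·L_Neutral) = (0.39·0.267306) / (0.16·0.0100199) = 0.104249 / 0.00160318 ≈ 65.026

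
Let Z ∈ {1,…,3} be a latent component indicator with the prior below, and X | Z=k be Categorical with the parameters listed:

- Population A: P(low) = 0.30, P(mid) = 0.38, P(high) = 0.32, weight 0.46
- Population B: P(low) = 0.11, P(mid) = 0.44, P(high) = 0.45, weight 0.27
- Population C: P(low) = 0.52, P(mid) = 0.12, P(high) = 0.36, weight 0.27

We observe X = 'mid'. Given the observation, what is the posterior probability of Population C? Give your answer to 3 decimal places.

0.099

Apply Bayes' rule: the posterior for each component is proportional to its prior times its likelihood at x.
Evaluate each component's likelihood at the observed value:
  L_A = P(mid | comp) = 0.38
  L_B = P(mid | comp) = 0.44
  L_C = P(mid | comp) = 0.12
Prior × likelihood for each component:
  w_A·L_A = 0.46 × 0.38 = 0.1748
  w_B·L_B = 0.27 × 0.44 = 0.1188
  w_C·L_C = 0.27 × 0.12 = 0.0324
Evidence: 0.1748 + 0.1188 + 0.0324 = 0.326
P(Population C | the observation) = 0.0324 / 0.326 ≈ 0.099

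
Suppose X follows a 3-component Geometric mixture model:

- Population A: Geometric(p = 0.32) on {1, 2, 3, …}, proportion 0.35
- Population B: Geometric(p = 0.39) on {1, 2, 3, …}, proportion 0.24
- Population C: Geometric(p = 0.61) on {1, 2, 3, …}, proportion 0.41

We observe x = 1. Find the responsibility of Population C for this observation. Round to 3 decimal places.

0.549

The responsibility of component k is π_k f_k(x) divided by Σ_j π_j f_j(x).
Evaluate each component's likelihood at the observed value:
  f_A = 0.32·(1−0.32)^0 = 0.32·1 = 0.32
  f_B = 0.39·(1−0.39)^0 = 0.39·1 = 0.39
  f_C = 0.61·(1−0.61)^0 = 0.61·1 = 0.61
Prior × likelihood for each component:
  π_A·f_A = 0.35 × 0.32 = 0.112
  π_B·f_B = 0.24 × 0.39 = 0.0936
  π_C·f_C = 0.41 × 0.61 = 0.2501
Evidence: 0.112 + 0.0936 + 0.2501 = 0.4557
Responsibility of Population C: 0.2501 / 0.4557 ≈ 0.549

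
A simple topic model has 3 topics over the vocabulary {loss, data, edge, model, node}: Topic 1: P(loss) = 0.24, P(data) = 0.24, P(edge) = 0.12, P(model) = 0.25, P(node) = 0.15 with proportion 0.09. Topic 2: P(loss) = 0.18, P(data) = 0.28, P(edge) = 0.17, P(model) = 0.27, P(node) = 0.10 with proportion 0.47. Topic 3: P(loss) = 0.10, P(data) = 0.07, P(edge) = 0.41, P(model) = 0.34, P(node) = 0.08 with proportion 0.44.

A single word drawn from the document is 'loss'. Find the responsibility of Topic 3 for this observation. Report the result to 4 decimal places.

Posterior ∝ prior × likelihood, so P(k | x) ∝ π_k f_k(x); normalise over all components.
Evaluate each component's likelihood at the observed value:
  L_1 = P(loss | comp) = 0.24
  L_2 = P(loss | comp) = 0.18
  L_3 = P(loss | comp) = 0.10
Prior × likelihood for each component:
  π_1·L_1 = 0.09 × 0.24 = 0.0216
  π_2·L_2 = 0.47 × 0.18 = 0.0846
  π_3·L_3 = 0.44 × 0.1 = 0.044
Marginal: 0.0216 + 0.0846 + 0.044 = 0.1502
P(Topic 3 | x) = 0.044 / 0.1502 ≈ 0.2929

0.2929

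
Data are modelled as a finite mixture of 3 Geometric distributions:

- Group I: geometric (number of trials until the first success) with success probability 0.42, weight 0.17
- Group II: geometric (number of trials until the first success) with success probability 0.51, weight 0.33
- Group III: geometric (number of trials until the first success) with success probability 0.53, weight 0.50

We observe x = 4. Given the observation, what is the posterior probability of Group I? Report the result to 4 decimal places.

0.2275

Apply Bayes' rule: the posterior for each component is proportional to its prior times its likelihood at x.
Component likelihoods at x = 4:
  L_I = 0.42·(1−0.42)^3 = 0.42·0.195112 = 0.081947
  L_II = 0.51·(1−0.51)^3 = 0.51·0.117649 = 0.060001
  L_III = 0.53·(1−0.53)^3 = 0.53·0.103823 = 0.0550262
Unnormalised posteriors:
  π_I·L_I = 0.17 × 0.081947 = 0.013931
  π_II·L_II = 0.33 × 0.060001 = 0.0198003
  π_III·L_III = 0.50 × 0.0550262 = 0.0275131
Marginal: 0.013931 + 0.0198003 + 0.0275131 = 0.0612444
P(Group I | the observation) ≈ 0.2275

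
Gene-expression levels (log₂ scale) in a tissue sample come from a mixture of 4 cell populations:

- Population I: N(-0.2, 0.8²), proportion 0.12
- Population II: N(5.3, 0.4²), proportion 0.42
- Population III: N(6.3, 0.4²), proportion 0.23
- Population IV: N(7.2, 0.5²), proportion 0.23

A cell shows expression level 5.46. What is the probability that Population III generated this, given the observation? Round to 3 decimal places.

The responsibility of component k is π_k f_k(x) divided by Σ_j π_j f_j(x).
Normal densities:
  p_I = (1/(0.8·√(2π)))·exp(−(5.46−-0.2)²/(2·0.8²)) = 0.498678·exp(-25.02781) = 6.73565e-12
  p_II = (1/(0.4·√(2π)))·exp(−(5.46−5.3)²/(2·0.4²)) = 0.997356·exp(-0.08000) = 0.920675
  p_III = (1/(0.4·√(2π)))·exp(−(5.46−6.3)²/(2·0.4²)) = 0.997356·exp(-2.20500) = 0.109959
  p_IV = (1/(0.5·√(2π)))·exp(−(5.46−7.2)²/(2·0.5²)) = 0.797885·exp(-6.05520) = 0.00187154
Weight by the priors:
  π_I·p_I = 0.12 × 6.73565e-12 = 8.08277e-13
  π_II·p_II = 0.42 × 0.920675 = 0.386684
  π_III·p_III = 0.23 × 0.109959 = 0.0252906
  π_IV·p_IV = 0.23 × 0.00187154 = 0.000430455
Normaliser: 8.08277e-13 + 0.386684 + 0.0252906 + 0.000430455 = 0.412405
P(Population III | data) ≈ 0.061

0.061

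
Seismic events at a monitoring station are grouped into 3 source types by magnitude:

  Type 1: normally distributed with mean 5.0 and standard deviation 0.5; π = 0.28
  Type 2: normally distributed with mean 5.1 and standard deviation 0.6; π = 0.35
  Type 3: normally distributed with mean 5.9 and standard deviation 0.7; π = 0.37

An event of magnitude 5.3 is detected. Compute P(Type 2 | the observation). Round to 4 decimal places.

0.3982

By Bayes' theorem, P(k | x) = π_k f_k(x) / Σ_j π_j f_j(x).
Evaluate each component's likelihood at the observed value:
  p_1 = 0.666449
  p_2 = 0.628972
  p_3 = 0.394707
Unnormalised posteriors:
  π_1·p_1 = 0.28 × 0.666449 = 0.186606
  π_2·p_2 = 0.35 × 0.628972 = 0.22014
  π_3·p_3 = 0.37 × 0.394707 = 0.146042
Marginal: 0.186606 + 0.22014 + 0.146042 = 0.552788
Responsibility of Type 2: 0.22014 / 0.552788 ≈ 0.3982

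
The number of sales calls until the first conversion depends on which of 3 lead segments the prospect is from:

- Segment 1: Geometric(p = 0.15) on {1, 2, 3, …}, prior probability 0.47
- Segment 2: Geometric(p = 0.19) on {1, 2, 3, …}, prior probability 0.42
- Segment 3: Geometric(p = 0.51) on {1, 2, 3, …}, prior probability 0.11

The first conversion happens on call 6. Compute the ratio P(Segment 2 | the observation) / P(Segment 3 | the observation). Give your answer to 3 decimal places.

17.558

The posterior odds equal the prior odds times the likelihood ratio: (w_i/w_j)·(f_i(x)/f_j(x)).
Geometric probabilities:
  p_1 = 0.15·(1−0.15)^5 = 0.15·0.443705 = 0.0665558
  p_2 = 0.19·(1−0.19)^5 = 0.19·0.348678 = 0.0662489
  p_3 = 0.51·(1−0.51)^5 = 0.51·0.0282475 = 0.0144062
0.0278245 / 0.00158469 ≈ 17.558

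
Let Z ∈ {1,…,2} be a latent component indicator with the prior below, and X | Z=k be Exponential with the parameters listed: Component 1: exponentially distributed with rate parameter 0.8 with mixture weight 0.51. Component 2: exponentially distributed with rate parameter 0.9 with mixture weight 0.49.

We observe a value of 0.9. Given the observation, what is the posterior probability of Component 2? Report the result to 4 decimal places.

Posterior ∝ prior × likelihood, so P(k | x) ∝ w_k f_k(x); normalise over all components.
Exponential densities:
  f_1 = 0.389402
  f_2 = 0.400372
Unnormalised posteriors:
  w_1·f_1 = 0.51 × 0.389402 = 0.198595
  w_2·f_2 = 0.49 × 0.400372 = 0.196182
Normaliser: 0.198595 + 0.196182 = 0.394777
P(Component 2 | 0.9) = 0.196182 / 0.394777 ≈ 0.4969

0.4969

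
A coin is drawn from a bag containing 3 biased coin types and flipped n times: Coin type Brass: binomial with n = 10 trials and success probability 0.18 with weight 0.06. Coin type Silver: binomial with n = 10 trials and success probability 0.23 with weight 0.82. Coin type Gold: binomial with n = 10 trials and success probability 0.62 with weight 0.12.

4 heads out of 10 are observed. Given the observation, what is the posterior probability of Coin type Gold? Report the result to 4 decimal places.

0.0969

P(component k | x) = w_k·f_k(x) / marginal(x), where marginal(x) = Σ_j w_j·f_j(x).
Evaluate each component's likelihood at the observed value:
  p_Brass = C(10,4)·0.18^4·0.82^6 = 210·0.00104976·0.304007 = 0.0670181
  p_Silver = C(10,4)·0.23^4·0.77^6 = 210·0.00279841·0.208422 = 0.122483
  p_Gold = C(10,4)·0.62^4·0.38^6 = 210·0.147763·0.00301094 = 0.0934303
Weight by the priors:
  w_Brass·p_Brass = 0.06 × 0.0670181 = 0.00402109
  w_Silver·p_Silver = 0.82 × 0.122483 = 0.100436
  w_Gold·p_Gold = 0.12 × 0.0934303 = 0.0112116
Sum: 0.00402109 + 0.100436 + 0.0112116 = 0.115669
P(Coin type Gold | data) ≈ 0.0969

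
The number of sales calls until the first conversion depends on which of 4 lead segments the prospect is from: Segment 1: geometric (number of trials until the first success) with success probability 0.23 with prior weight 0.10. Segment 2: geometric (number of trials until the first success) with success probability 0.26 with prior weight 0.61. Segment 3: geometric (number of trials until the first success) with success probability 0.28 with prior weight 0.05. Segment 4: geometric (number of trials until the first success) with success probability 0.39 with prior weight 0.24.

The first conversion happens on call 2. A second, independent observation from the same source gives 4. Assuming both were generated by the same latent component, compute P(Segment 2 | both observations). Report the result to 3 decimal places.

By Bayes' theorem, P(k | x) = w_k f_k(x) / Σ_j w_j f_j(x).
Since both observations come from the same component, the likelihood for component k is f_k(x₁)·f_k(x₂).
  L_1 = [0.1771] × [0.105003] = 0.018596
  L_2 = [0.1924] × [0.105358] = 0.0202709
  L_3 = [0.2016] × [0.104509] = 0.0210691
  L_4 = [0.2379] × [0.0885226] = 0.0210595
Weight by the priors:
  w_1·L_1 = 0.10 × 0.018596 = 0.0018596
  w_2·L_2 = 0.61 × 0.0202709 = 0.0123653
  w_3·L_3 = 0.05 × 0.0210691 = 0.00105346
  w_4·L_4 = 0.24 × 0.0210595 = 0.00505429
Marginal: 0.0018596 + 0.0123653 + 0.00105346 + 0.00505429 = 0.0203326
P(Segment 2 | data) ≈ 0.608

0.608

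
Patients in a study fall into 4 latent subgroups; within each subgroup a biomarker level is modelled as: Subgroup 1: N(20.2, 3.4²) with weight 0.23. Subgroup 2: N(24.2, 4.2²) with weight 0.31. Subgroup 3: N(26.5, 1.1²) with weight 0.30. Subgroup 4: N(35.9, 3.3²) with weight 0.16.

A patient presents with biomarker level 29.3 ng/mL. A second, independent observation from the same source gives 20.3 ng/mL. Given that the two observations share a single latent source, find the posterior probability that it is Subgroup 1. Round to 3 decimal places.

P(component k | x) = π_k·f_k(x) / marginal(x), where marginal(x) = Σ_j π_j·f_j(x).
Since both observations come from the same component, the likelihood for component k is f_k(x₁)·f_k(x₂).
  f_1 = [0.00326511] × [0.117285] = 0.000382949
  f_2 = [0.0454443] × [0.0617201] = 0.00280483
  f_3 = [0.0142085] × [4.582e-08] = 6.51031e-10
  f_4 = [0.0163609] × [1.6974e-06] = 2.77709e-08
Weight by the priors:
  π_1·f_1 = 0.23 × 0.000382949 = 8.80783e-05
  π_2·f_2 = 0.31 × 0.00280483 = 0.000869496
  π_3·f_3 = 0.30 × 6.51031e-10 = 1.95309e-10
  π_4·f_4 = 0.16 × 2.77709e-08 = 4.44335e-09
Marginal: 8.80783e-05 + 0.000869496 + 1.95309e-10 + 4.44335e-09 = 0.000957579
P(Subgroup 1 | x) = 8.80783e-05 / 0.000957579 ≈ 0.092

0.092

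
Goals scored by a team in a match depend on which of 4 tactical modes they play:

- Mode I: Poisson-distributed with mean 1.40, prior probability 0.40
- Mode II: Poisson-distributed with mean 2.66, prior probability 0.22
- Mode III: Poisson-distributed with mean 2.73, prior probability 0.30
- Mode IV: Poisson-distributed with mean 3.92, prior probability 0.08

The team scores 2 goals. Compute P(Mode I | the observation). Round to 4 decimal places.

0.4092

Posterior ∝ prior × likelihood, so P(k | x) ∝ π_k f_k(x); normalise over all components.
Poisson probabilities:
  f_I = 0.241665
  f_II = 0.247463
  f_III = 0.243036
  f_IV = 0.152443
Unnormalised posteriors:
  π_I·f_I = 0.40 × 0.241665 = 0.096666
  π_II·f_II = 0.22 × 0.247463 = 0.0544418
  π_III·f_III = 0.30 × 0.243036 = 0.0729109
  π_IV·f_IV = 0.08 × 0.152443 = 0.0121954
Denominator: 0.096666 + 0.0544418 + 0.0729109 + 0.0121954 = 0.236214
P(Mode I | x) = 0.096666 / 0.236214 ≈ 0.4092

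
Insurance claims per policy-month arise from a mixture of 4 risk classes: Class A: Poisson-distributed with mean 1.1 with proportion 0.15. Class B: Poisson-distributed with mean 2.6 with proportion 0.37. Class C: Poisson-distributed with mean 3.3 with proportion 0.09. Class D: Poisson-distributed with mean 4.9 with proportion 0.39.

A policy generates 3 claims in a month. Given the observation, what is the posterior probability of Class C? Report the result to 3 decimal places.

Posterior ∝ prior × likelihood, so P(k | x) ∝ π_k f_k(x); normalise over all components.
Evaluate each component's likelihood at the observed value:
  f_A = e^(−1.1)·1.1^3/3! = 0.0738419
  f_B = e^(−2.6)·2.6^3/3! = 0.217572
  f_C = e^(−3.3)·3.3^3/3! = 0.220912
  f_D = e^(−4.9)·4.9^3/3! = 0.146014
Weight by the priors:
  π_A·f_A = 0.15 × 0.0738419 = 0.0110763
  π_B·f_B = 0.37 × 0.217572 = 0.0805017
  π_C·f_C = 0.09 × 0.220912 = 0.0198821
  π_D·f_D = 0.39 × 0.146014 = 0.0569454
Sum: 0.0110763 + 0.0805017 + 0.0198821 + 0.0569454 = 0.168405
Responsibility of Class C: 0.0198821 / 0.168405 ≈ 0.118

0.118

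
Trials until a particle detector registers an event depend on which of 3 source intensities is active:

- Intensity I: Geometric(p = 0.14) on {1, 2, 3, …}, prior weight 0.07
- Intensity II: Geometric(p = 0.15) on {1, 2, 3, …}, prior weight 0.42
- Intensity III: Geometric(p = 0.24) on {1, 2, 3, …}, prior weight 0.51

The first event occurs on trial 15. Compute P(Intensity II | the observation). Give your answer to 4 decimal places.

By Bayes' theorem, P(k | x) = P(Z=k) f_k(x) / Σ_j P(Z=j) f_j(x).
Geometric probabilities:
  L_I = 0.14·(1−0.14)^14 = 0.14·0.121054 = 0.0169475
  L_II = 0.15·(1−0.15)^14 = 0.15·0.10277 = 0.0154155
  L_III = 0.24·(1−0.24)^14 = 0.24·0.0214482 = 0.00514756
Prior × likelihood for each component:
  P(Z=I)·L_I = 0.07 × 0.0169475 = 0.00118633
  P(Z=II)·L_II = 0.42 × 0.0154155 = 0.00647449
  P(Z=III)·L_III = 0.51 × 0.00514756 = 0.00262526
Evidence: 0.00118633 + 0.00647449 + 0.00262526 = 0.0102861
Responsibility of Intensity II: 0.00647449 / 0.0102861 ≈ 0.6294

0.6294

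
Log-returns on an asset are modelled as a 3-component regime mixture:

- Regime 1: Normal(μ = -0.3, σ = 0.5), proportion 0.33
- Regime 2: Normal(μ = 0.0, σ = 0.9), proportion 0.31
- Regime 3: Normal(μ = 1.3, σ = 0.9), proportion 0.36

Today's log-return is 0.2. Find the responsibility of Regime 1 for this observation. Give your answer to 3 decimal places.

0.432

Apply Bayes' rule: the posterior for each component is proportional to its prior times its likelihood at x.
Normal densities:
  L_1 = (1/(0.5·√(2π)))·exp(−(0.2−-0.3)²/(2·0.5²)) = 0.797885·exp(-0.50000) = 0.483941
  L_2 = (1/(0.9·√(2π)))·exp(−(0.2−0.0)²/(2·0.9²)) = 0.443269·exp(-0.02469) = 0.432458
  L_3 = (1/(0.9·√(2π)))·exp(−(0.2−1.3)²/(2·0.9²)) = 0.443269·exp(-0.74691) = 0.210033
Multiply by the mixture weights:
  π_1·L_1 = 0.33 × 0.483941 = 0.159701
  π_2·L_2 = 0.31 × 0.432458 = 0.134062
  π_3·L_3 = 0.36 × 0.210033 = 0.0756118
Sum: 0.159701 + 0.134062 + 0.0756118 = 0.369375
So the posterior for Regime 1 is 0.159701 / 0.369375 ≈ 0.432.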